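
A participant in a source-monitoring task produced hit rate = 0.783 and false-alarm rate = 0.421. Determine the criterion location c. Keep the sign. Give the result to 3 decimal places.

c = -0.292

z(0.783) = 0.7824, z(0.421) = -0.1993
c = −½·[z(H) + z(FA)] = −0.5 × (0.7824 + (-0.1993)) = -0.29155
c < 0: the participant has a liberal response bias.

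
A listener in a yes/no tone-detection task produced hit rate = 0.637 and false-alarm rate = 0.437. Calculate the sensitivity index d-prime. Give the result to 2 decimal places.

z(H) = z(0.637) = 0.3505
z(FA) = z(0.437) = -0.1586
d' = z(H) − z(FA) = 0.3505 − (-0.1586) = 0.5091

d-prime = 0.51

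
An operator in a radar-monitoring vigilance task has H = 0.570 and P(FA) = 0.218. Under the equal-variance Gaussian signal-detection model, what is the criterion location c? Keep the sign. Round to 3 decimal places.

z(H) = z(0.570) = 0.1764
z(FA) = z(0.218) = -0.7790
c = −½·[z(H) + z(FA)] = −0.5 × (0.1764 + (-0.7790)) = 0.3013
c > 0: the operator has a conservative response bias.

c = 0.301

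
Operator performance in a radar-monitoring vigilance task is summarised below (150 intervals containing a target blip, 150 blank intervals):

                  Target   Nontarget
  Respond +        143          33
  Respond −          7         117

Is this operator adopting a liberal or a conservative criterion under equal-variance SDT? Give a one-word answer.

z(H) = 1.678, z(FA) = -0.772
c = −½·(z(H) + z(FA)) = -0.453
c < 0 → liberal criterion (biased toward responding “yes”).

liberal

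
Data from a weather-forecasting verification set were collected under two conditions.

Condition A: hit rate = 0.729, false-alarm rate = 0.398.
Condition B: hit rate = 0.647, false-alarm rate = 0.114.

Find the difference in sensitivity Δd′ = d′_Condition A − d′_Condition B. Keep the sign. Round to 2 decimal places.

Condition A: z(0.729) = 0.610, z(0.398) = -0.259, d' = 0.869
Condition B: z(0.647) = 0.377, z(0.114) = -1.206, d' = 1.583
Δd' = d'_Condition A − d'_Condition B = 0.869 − 1.583 = -0.714
Condition B has the higher sensitivity.

Δd′ = -0.71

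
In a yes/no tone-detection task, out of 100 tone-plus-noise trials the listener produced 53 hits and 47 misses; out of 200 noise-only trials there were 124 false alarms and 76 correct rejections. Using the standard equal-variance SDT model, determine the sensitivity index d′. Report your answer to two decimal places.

d′ = -0.23

H = 53/100 = 0.5300
FA = 124/200 = 0.6200
z(0.5300) = 0.075, z(0.6200) = 0.305
d' = z(H) − z(FA) = 0.075 − 0.305 = -0.230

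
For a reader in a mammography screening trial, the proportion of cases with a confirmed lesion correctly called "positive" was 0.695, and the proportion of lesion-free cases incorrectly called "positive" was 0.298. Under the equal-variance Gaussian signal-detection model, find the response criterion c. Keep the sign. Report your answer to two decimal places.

Φ⁻¹(0.695) = 0.5101, Φ⁻¹(0.298) = -0.5302
c = −½·[z(H) + z(FA)] = −0.5 × (0.5101 + (-0.5302)) = 0.01005

c = 0.01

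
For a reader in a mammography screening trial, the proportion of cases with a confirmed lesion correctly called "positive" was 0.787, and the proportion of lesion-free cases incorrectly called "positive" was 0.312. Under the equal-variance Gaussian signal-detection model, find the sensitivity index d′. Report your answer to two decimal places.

d′ = 1.29

z(0.787) = 0.7961, z(0.312) = -0.4902
d' = z(H) − z(FA) = 0.7961 − (-0.4902) = 1.2863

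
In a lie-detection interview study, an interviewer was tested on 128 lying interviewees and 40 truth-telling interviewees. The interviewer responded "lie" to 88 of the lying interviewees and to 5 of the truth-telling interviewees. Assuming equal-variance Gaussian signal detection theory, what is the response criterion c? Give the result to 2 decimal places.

c = 0.33

H = 88/128 = 0.6875
FA = 5/40 = 0.1250
z(H) = 0.489
z(FA) = -1.150
c = −½·[z(H) + z(FA)] = −0.5 × (0.489 + (-1.150)) = 0.3305
c > 0: the interviewer has a conservative response bias.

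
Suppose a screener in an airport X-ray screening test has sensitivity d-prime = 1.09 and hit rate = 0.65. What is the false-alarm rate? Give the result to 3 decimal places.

false-alarm rate = 0.241

z(hit rate) = z(0.65) = 0.3853
z(FA) = z(H) − d' = 0.3853 − 1.09 = -0.7047
false-alarm rate = Φ(-0.7047) = 0.2405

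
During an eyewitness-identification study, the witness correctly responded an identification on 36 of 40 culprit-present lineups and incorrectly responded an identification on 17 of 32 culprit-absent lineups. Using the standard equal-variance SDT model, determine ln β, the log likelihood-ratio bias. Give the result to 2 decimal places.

H = 36/40 = 0.9000
FA = 17/32 = 0.5312
z(H) = z(0.9000) = 1.282
z(FA) = z(0.5312) = 0.078
ln β = −½·[z(H)² − z(FA)²] = −0.5 × (1.644 − 0.006) = -0.819

ln β = -0.82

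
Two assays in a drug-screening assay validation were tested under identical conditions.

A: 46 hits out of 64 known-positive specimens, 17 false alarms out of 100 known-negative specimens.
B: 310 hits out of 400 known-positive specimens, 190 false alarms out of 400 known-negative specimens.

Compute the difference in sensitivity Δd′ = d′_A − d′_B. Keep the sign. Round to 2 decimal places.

Δd′ = 0.72

A: z(0.7188) = 0.579, z(0.1700) = -0.954, d' = 1.533
B: z(0.7750) = 0.755, z(0.4750) = -0.063, d' = 0.818
Δd' = d'_A − d'_B = 1.533 − 0.818 = 0.715
A has the higher sensitivity.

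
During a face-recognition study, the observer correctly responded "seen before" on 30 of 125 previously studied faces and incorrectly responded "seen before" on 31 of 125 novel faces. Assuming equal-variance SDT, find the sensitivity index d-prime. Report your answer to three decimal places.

H = 30/125 = 0.2400
FA = 31/125 = 0.2480
Φ⁻¹(H) = Φ⁻¹(0.2400) = -0.7063
Φ⁻¹(FA) = Φ⁻¹(0.2480) = -0.6808
d' = z(H) − z(FA) = -0.7063 − (-0.6808) = -0.0255

d-prime = -0.026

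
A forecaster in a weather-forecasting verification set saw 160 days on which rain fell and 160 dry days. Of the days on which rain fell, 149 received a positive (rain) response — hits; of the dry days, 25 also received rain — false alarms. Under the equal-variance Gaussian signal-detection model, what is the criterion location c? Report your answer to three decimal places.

H = 149/160 = 0.9313
FA = 25/160 = 0.1562
Φ⁻¹(0.9313) = 1.4855, Φ⁻¹(0.1562) = -1.0102
c = −½·[z(H) + z(FA)] = −0.5 × (1.4855 + (-1.0102)) = -0.23765
c < 0: the forecaster has a liberal response bias.

c = -0.238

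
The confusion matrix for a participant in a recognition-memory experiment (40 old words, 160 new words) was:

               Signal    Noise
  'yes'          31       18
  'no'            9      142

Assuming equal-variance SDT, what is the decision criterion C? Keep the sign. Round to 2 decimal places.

C = 0.23

H = 31/40 = 0.7750
FA = 18/160 = 0.1125
Φ⁻¹(H) = 0.7554
Φ⁻¹(FA) = -1.2133
c = −½·[z(H) + z(FA)] = −0.5 × (0.7554 + (-1.2133)) = 0.22895
c > 0: the participant has a conservative response bias.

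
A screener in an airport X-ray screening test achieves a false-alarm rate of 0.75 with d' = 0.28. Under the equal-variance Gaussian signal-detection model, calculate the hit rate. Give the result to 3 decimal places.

z(false-alarm rate) = z(0.75) = 0.6745
z(H) = z(FA) + d' = 0.6745 + 0.28 = 0.9545
hit rate = Φ(0.9545) = 0.8301

hit rate = 0.830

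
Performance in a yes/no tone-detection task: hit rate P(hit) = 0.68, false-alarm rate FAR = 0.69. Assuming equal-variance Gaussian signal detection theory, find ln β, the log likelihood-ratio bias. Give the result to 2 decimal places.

Φ⁻¹(H) = Φ⁻¹(0.68) = 0.468
Φ⁻¹(FA) = Φ⁻¹(0.69) = 0.496
ln β = −½·[z(H)² − z(FA)²] = −0.5 × (0.219 − 0.246) = 0.0135

ln β = 0.01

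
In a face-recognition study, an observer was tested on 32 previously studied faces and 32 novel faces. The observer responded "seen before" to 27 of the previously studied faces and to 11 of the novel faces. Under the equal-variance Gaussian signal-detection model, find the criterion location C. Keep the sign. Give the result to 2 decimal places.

C = -0.30

H = 27/32 = 0.8438
FA = 11/32 = 0.3438
z(H) = z(0.8438) = 1.0102
z(FA) = z(0.3438) = -0.4021
c = −½·[z(H) + z(FA)] = −0.5 × (1.0102 + (-0.4021)) = -0.30405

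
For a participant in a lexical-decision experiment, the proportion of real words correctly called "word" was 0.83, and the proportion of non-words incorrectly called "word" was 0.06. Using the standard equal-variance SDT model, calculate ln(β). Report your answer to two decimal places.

ln β = 0.75

z(H) = z(0.83) = 0.954
z(FA) = z(0.06) = -1.555
ln β = −½·[z(H)² − z(FA)²] = −0.5 × (0.910 − 2.418) = 0.754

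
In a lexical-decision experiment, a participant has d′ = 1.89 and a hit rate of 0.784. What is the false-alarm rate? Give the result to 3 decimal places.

z(hit rate) = z(0.784) = 0.7858
z(FA) = z(H) − d' = 0.7858 − 1.89 = -1.1042
false-alarm rate = Φ(-1.1042) = 0.1348

false-alarm rate = 0.135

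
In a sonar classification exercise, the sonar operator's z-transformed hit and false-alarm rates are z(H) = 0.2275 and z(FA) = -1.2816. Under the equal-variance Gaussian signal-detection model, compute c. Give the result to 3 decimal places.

c = 0.527

c = −½·[z(H) + z(FA)] = −½·(0.2275 + (-1.2816)) = 0.52705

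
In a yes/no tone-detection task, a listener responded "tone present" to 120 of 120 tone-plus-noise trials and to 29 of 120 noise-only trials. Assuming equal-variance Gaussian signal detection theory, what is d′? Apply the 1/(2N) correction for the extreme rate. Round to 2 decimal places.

The hit rate is 120/120 = 1, so apply the 1/(2N) correction: H → 1 − 1/(2·120) = 0.99583.
z(H) = z(0.99583) = 2.638
z(FA) = z(0.24167) = -0.701
d' = 2.638 − (-0.701) = 3.339

d′ = 3.34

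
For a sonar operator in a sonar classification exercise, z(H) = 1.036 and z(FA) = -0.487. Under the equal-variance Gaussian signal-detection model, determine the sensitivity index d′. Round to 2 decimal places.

d' = z(H) − z(FA) = 1.036 − (-0.487) = 1.523

d′ = 1.52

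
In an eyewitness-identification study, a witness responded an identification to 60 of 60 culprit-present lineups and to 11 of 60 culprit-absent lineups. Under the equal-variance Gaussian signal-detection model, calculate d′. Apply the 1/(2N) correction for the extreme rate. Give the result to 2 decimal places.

The hit rate is 60/60 = 1, so apply the 1/(2N) correction: H → 1 − 1/(2·60) = 0.99167.
z(H) = z(0.99167) = 2.394
z(FA) = z(0.18333) = -0.903
d' = 2.394 − (-0.903) = 3.297

d′ = 3.30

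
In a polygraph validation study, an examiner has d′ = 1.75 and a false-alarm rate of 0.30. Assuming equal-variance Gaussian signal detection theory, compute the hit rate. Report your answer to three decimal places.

hit rate = 0.890

z(false-alarm rate) = z(0.30) = -0.5244
z(H) = z(FA) + d' = -0.5244 + 1.75 = 1.2256
hit rate = Φ(1.2256) = 0.8898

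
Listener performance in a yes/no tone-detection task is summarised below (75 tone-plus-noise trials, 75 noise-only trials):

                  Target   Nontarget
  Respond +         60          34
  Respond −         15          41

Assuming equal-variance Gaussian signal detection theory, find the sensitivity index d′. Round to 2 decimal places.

H = 60/75 = 0.8000
FA = 34/75 = 0.4533
z(H) = 0.842
z(FA) = -0.117
d' = z(H) − z(FA) = 0.842 − (-0.117) = 0.959

d′ = 0.96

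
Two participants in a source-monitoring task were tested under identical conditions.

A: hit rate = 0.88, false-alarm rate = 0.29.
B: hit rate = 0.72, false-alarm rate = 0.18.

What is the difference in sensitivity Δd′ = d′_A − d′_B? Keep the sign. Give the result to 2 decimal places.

Δd′ = 0.23

A: z(0.88) = 1.175, z(0.29) = -0.553, d' = 1.728
B: z(0.72) = 0.583, z(0.18) = -0.915, d' = 1.498
Δd' = d'_A − d'_B = 1.728 − 1.498 = 0.230
A has the higher sensitivity.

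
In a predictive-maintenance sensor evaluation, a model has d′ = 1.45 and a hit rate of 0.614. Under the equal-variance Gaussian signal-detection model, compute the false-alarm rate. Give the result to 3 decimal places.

false-alarm rate = 0.123

z(hit rate) = z(0.614) = 0.2898
z(FA) = z(H) − d' = 0.2898 − 1.45 = -1.1602
false-alarm rate = Φ(-1.1602) = 0.1230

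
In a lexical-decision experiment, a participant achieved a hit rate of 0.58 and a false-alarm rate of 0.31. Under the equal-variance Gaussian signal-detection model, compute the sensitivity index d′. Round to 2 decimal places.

d′ = 0.70

z(0.58) = 0.202, z(0.31) = -0.496
d' = z(H) − z(FA) = 0.202 − (-0.496) = 0.698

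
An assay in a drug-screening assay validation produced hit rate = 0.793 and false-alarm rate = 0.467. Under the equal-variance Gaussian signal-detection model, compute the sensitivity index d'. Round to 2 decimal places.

d' = 0.90

z(0.793) = 0.8169, z(0.467) = -0.0828
d' = z(H) − z(FA) = 0.8169 − (-0.0828) = 0.8997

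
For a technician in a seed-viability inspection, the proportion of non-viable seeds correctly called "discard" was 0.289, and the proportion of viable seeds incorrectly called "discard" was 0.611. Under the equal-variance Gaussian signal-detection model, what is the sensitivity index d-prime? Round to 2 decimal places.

d-prime = -0.84

z(H) = z(0.289) = -0.556
z(FA) = z(0.611) = 0.282
d' = z(H) − z(FA) = -0.556 − 0.282 = -0.838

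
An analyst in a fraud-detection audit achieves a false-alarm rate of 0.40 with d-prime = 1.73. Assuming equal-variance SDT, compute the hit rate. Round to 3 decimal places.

z(false-alarm rate) = z(0.40) = -0.2533
z(H) = z(FA) + d' = -0.2533 + 1.73 = 1.4767
hit rate = Φ(1.4767) = 0.9301

hit rate = 0.930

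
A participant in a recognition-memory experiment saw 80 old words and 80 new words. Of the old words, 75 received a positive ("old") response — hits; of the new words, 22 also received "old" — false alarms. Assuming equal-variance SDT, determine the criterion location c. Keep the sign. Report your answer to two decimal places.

H = 75/80 = 0.9375
FA = 22/80 = 0.2750
z(0.9375) = 1.534, z(0.2750) = -0.598
c = −½·[z(H) + z(FA)] = −0.5 × (1.534 + (-0.598)) = -0.468
c < 0: the participant has a liberal response bias.

c = -0.47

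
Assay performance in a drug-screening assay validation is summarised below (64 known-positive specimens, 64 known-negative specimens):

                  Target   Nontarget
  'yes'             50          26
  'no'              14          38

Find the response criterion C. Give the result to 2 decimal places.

H = 50/64 = 0.7812
FA = 26/64 = 0.4062
z(0.7812) = 0.776, z(0.4062) = -0.237
c = −½·[z(H) + z(FA)] = −0.5 × (0.776 + (-0.237)) = -0.2695

C = -0.27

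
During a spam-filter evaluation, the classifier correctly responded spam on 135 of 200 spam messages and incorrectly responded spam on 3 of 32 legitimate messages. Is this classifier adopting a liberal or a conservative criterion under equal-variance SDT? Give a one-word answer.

conservative

z(H) = 0.454, z(FA) = -1.318
c = −½·(z(H) + z(FA)) = 0.432
c > 0 → conservative criterion (biased toward responding “no”).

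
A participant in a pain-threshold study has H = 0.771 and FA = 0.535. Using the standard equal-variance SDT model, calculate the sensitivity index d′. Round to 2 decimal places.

z(H) = z(0.771) = 0.742
z(FA) = z(0.535) = 0.088
d' = z(H) − z(FA) = 0.742 − 0.088 = 0.654

d′ = 0.65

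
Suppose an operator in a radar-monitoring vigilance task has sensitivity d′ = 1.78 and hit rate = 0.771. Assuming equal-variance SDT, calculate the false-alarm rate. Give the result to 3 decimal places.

z(hit rate) = z(0.771) = 0.7421
z(FA) = z(H) − d' = 0.7421 − 1.78 = -1.0379
false-alarm rate = Φ(-1.0379) = 0.1497

false-alarm rate = 0.150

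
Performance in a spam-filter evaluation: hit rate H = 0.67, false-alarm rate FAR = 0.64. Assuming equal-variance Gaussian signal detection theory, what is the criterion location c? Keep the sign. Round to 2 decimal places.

z(H) = 0.440
z(FA) = 0.358
c = −½·[z(H) + z(FA)] = −0.5 × (0.440 + 0.358) = -0.399

c = -0.40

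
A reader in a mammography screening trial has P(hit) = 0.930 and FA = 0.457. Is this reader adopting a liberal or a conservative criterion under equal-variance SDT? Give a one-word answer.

liberal

z(H) = 1.476, z(FA) = -0.108
c = −½·(z(H) + z(FA)) = -0.684
c < 0 → liberal criterion (biased toward responding “yes”).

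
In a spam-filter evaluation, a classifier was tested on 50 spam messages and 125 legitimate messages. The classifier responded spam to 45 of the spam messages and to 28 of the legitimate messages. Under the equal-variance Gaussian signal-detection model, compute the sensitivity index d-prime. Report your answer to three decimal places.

H = 45/50 = 0.9000
FA = 28/125 = 0.2240
z(0.9000) = 1.2816, z(0.2240) = -0.7588
d' = z(H) − z(FA) = 1.2816 − (-0.7588) = 2.0404

d-prime = 2.040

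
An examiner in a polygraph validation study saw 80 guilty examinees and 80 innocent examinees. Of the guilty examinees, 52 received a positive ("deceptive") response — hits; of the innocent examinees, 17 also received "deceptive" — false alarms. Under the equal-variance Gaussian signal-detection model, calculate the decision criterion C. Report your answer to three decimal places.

H = 52/80 = 0.6500
FA = 17/80 = 0.2125
Φ⁻¹(H) = 0.3853
Φ⁻¹(FA) = -0.7978
c = −½·[z(H) + z(FA)] = −0.5 × (0.3853 + (-0.7978)) = 0.20625
c > 0: the examiner has a conservative response bias.

C = 0.206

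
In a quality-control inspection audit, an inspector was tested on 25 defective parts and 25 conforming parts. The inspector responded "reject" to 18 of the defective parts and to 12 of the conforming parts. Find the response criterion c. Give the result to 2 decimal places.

H = 18/25 = 0.7200
FA = 12/25 = 0.4800
z(H) = z(0.7200) = 0.583
z(FA) = z(0.4800) = -0.050
c = −½·[z(H) + z(FA)] = −0.5 × (0.583 + (-0.050)) = -0.2665
c < 0: the inspector has a liberal response bias.

c = -0.27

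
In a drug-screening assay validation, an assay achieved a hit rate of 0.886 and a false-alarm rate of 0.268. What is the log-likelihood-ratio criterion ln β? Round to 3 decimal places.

ln β = -0.535

Φ⁻¹(H) = 1.2055
Φ⁻¹(FA) = -0.6189
ln β = −½·[z(H)² − z(FA)²] = −0.5 × (1.4532 − 0.3830) = -0.5351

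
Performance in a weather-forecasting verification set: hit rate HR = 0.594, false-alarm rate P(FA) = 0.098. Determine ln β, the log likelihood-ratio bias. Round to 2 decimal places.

Φ⁻¹(0.594) = 0.238, Φ⁻¹(0.098) = -1.293
ln β = −½·[z(H)² − z(FA)²] = −0.5 × (0.057 − 1.672) = 0.8075

ln β = 0.81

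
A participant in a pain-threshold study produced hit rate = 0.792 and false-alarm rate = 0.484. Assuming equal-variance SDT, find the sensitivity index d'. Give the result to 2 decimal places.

z(H) = z(0.792) = 0.813
z(FA) = z(0.484) = -0.040
d' = z(H) − z(FA) = 0.813 − (-0.040) = 0.853

d' = 0.85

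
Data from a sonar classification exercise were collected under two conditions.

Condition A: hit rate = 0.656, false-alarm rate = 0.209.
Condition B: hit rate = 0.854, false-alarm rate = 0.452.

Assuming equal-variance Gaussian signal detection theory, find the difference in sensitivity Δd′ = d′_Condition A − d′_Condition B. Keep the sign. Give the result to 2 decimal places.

Condition A: z(0.656) = 0.402, z(0.209) = -0.810, d' = 1.212
Condition B: z(0.854) = 1.054, z(0.452) = -0.121, d' = 1.175
Δd' = d'_Condition A − d'_Condition B = 1.212 − 1.175 = 0.037
Condition A has the higher sensitivity.

Δd′ = 0.04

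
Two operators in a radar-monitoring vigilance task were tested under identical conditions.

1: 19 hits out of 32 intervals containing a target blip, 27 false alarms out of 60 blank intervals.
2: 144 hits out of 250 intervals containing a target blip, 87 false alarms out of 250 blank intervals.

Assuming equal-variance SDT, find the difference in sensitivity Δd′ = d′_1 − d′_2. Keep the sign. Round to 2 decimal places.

1: z(0.5938) = 0.237, z(0.4500) = -0.126, d' = 0.363
2: z(0.5760) = 0.192, z(0.3480) = -0.391, d' = 0.583
Δd' = d'_1 − d'_2 = 0.363 − 0.583 = -0.220
2 has the higher sensitivity.

Δd′ = -0.22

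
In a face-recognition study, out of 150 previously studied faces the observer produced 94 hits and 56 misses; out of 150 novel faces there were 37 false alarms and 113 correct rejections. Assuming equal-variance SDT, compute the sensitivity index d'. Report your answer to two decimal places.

H = 94/150 = 0.6267
FA = 37/150 = 0.2467
z(H) = z(0.6267) = 0.323
z(FA) = z(0.2467) = -0.685
d' = z(H) − z(FA) = 0.323 − (-0.685) = 1.008

d' = 1.01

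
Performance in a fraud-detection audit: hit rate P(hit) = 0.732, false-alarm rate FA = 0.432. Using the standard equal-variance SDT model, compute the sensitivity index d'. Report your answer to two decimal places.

d' = 0.79

Φ⁻¹(H) = Φ⁻¹(0.732) = 0.6189
Φ⁻¹(FA) = Φ⁻¹(0.432) = -0.1713
d' = z(H) − z(FA) = 0.6189 − (-0.1713) = 0.7902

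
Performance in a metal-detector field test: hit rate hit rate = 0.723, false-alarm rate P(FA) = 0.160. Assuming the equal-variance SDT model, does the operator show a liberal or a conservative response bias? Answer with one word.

conservative

z(H) = 0.592, z(FA) = -0.994
c = −½·(z(H) + z(FA)) = 0.201
c > 0 → conservative criterion (biased toward responding “no”).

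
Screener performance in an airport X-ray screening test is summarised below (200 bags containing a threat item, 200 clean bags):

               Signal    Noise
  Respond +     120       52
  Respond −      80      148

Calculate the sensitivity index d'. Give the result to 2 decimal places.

d' = 0.90

H = 120/200 = 0.6000
FA = 52/200 = 0.2600
z(0.6000) = 0.253, z(0.2600) = -0.643
d' = z(H) − z(FA) = 0.253 − (-0.643) = 0.896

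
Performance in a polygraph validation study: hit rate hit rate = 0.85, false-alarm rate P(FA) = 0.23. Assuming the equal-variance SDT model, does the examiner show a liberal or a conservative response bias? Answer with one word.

z(H) = 1.036, z(FA) = -0.739
c = −½·(z(H) + z(FA)) = -0.1485
c < 0 → liberal criterion (biased toward responding “yes”).

liberal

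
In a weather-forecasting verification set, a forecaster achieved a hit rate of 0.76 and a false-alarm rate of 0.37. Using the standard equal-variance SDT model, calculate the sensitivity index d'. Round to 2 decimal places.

d' = 1.04

z(H) = 0.7063
z(FA) = -0.3319
d' = z(H) − z(FA) = 0.7063 − (-0.3319) = 1.0382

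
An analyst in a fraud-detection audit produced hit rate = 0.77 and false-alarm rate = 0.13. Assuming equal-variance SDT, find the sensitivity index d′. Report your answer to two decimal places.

d′ = 1.87

z(H) = 0.7388
z(FA) = -1.1264
d' = z(H) − z(FA) = 0.7388 − (-1.1264) = 1.8652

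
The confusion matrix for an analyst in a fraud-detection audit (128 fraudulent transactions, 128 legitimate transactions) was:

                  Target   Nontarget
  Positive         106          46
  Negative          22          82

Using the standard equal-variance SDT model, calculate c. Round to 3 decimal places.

c = -0.293

H = 106/128 = 0.8281
FA = 46/128 = 0.3594
z(H) = z(0.8281) = 0.9467
z(FA) = z(0.3594) = -0.3601
c = −½·[z(H) + z(FA)] = −0.5 × (0.9467 + (-0.3601)) = -0.2933
c < 0: the analyst has a liberal response bias.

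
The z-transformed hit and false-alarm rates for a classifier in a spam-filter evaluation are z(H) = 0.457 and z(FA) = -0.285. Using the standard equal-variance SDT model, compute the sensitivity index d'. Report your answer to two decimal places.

d' = 0.74

d' = z(H) − z(FA) = 0.457 − (-0.285) = 0.742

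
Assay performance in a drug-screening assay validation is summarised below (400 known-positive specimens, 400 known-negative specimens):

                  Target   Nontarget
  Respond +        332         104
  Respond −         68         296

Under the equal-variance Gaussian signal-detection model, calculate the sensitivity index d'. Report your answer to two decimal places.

H = 332/400 = 0.8300
FA = 104/400 = 0.2600
z(H) = z(0.8300) = 0.9542
z(FA) = z(0.2600) = -0.6433
d' = z(H) − z(FA) = 0.9542 − (-0.6433) = 1.5975

d' = 1.60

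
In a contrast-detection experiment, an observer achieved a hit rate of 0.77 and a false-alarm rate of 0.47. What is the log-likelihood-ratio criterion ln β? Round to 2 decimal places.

ln β = -0.27

z(0.77) = 0.739, z(0.47) = -0.075
ln β = −½·[z(H)² − z(FA)²] = −0.5 × (0.546 − 0.006) = -0.270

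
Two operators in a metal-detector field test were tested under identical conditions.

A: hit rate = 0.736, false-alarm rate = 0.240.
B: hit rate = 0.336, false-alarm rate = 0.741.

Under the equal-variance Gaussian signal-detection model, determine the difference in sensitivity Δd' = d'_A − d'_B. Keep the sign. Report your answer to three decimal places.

A: z(0.736) = 0.6311, z(0.240) = -0.7063, d' = 1.3374
B: z(0.336) = -0.4234, z(0.741) = 0.6464, d' = -1.0698
Δd' = d'_A − d'_B = 1.3374 − (-1.0698) = 2.4072
A has the higher sensitivity.

Δd' = 2.407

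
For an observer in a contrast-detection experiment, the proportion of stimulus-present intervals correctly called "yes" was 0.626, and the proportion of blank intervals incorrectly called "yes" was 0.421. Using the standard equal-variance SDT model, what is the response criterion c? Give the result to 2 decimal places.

c = -0.06

z(H) = z(0.626) = 0.321
z(FA) = z(0.421) = -0.199
c = −½·[z(H) + z(FA)] = −0.5 × (0.321 + (-0.199)) = -0.061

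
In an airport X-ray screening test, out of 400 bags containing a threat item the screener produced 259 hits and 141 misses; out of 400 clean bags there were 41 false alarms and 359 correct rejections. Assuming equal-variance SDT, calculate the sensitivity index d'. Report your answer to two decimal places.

d' = 1.65

H = 259/400 = 0.6475
FA = 41/400 = 0.1025
z(0.6475) = 0.379, z(0.1025) = -1.267
d' = z(H) − z(FA) = 0.379 − (-1.267) = 1.646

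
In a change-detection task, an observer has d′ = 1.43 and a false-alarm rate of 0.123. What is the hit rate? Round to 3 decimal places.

z(false-alarm rate) = z(0.123) = -1.1601
z(H) = z(FA) + d' = -1.1601 + 1.43 = 0.2699
hit rate = Φ(0.2699) = 0.6064

hit rate = 0.606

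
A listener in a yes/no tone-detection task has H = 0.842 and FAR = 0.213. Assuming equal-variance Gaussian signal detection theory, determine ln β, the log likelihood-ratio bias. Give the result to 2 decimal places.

ln β = -0.19

z(H) = z(0.842) = 1.003
z(FA) = z(0.213) = -0.796
ln β = −½·[z(H)² − z(FA)²] = −0.5 × (1.006 − 0.634) = -0.186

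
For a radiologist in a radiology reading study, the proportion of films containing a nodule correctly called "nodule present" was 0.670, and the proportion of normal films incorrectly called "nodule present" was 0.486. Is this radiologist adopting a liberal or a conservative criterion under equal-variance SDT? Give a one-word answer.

liberal

z(H) = 0.440, z(FA) = -0.035
c = −½·(z(H) + z(FA)) = -0.2025
c < 0 → liberal criterion (biased toward responding “yes”).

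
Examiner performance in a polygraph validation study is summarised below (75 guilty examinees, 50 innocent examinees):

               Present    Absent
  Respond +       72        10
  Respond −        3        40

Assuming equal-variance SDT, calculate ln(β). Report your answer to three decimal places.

ln β = -1.178

H = 72/75 = 0.9600
FA = 10/50 = 0.2000
z(H) = z(0.9600) = 1.7507
z(FA) = z(0.2000) = -0.8416
ln β = −½·[z(H)² − z(FA)²] = −0.5 × (3.0650 − 0.7083) = -1.17835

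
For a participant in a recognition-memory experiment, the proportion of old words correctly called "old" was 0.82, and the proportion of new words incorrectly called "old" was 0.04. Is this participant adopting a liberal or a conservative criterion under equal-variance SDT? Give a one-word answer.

conservative

z(H) = 0.915, z(FA) = -1.751
c = −½·(z(H) + z(FA)) = 0.418
c > 0 → conservative criterion (biased toward responding “no”).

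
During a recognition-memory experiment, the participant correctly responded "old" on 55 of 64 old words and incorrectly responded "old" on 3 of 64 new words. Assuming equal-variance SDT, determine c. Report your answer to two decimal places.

H = 55/64 = 0.8594
FA = 3/64 = 0.0469
Φ⁻¹(H) = 1.0776
Φ⁻¹(FA) = -1.6757
c = −½·[z(H) + z(FA)] = −0.5 × (1.0776 + (-1.6757)) = 0.29905

c = 0.30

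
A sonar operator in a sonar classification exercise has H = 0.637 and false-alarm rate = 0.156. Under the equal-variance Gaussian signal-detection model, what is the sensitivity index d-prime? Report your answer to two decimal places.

d-prime = 1.36

Φ⁻¹(0.637) = 0.350, Φ⁻¹(0.156) = -1.011
d' = z(H) − z(FA) = 0.350 − (-1.011) = 1.361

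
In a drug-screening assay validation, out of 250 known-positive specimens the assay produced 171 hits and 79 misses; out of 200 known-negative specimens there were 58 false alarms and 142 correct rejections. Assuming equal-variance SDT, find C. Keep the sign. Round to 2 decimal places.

C = 0.04

H = 171/250 = 0.6840
FA = 58/200 = 0.2900
z(H) = z(0.6840) = 0.4789
z(FA) = z(0.2900) = -0.5534
c = −½·[z(H) + z(FA)] = −0.5 × (0.4789 + (-0.5534)) = 0.03725
c > 0: the assay has a conservative response bias.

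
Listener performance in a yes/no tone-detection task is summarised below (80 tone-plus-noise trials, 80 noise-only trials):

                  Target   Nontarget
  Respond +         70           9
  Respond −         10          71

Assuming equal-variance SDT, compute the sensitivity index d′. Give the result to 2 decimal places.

H = 70/80 = 0.8750
FA = 9/80 = 0.1125
z(H) = 1.150
z(FA) = -1.213
d' = z(H) − z(FA) = 1.150 − (-1.213) = 2.363

d′ = 2.36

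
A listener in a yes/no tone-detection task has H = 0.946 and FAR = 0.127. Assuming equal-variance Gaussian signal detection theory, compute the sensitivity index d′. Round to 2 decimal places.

d′ = 2.75

z(0.946) = 1.6072, z(0.127) = -1.1407
d' = z(H) − z(FA) = 1.6072 − (-1.1407) = 2.7479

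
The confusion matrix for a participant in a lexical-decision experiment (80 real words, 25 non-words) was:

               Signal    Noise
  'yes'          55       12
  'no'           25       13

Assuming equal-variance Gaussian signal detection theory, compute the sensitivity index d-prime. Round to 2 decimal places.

d-prime = 0.54

H = 55/80 = 0.6875
FA = 12/25 = 0.4800
z(H) = z(0.6875) = 0.489
z(FA) = z(0.4800) = -0.050
d' = z(H) − z(FA) = 0.489 − (-0.050) = 0.539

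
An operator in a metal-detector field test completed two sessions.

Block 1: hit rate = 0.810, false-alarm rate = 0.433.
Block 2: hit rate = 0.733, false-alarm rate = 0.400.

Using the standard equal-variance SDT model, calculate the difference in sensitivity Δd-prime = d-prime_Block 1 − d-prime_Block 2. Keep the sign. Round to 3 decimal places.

Block 1: z(0.810) = 0.8779, z(0.433) = -0.1687, d' = 1.0466
Block 2: z(0.733) = 0.6219, z(0.400) = -0.2533, d' = 0.8752
Δd' = d'_Block 1 − d'_Block 2 = 1.0466 − 0.8752 = 0.1714
Block 1 has the higher sensitivity.

Δd-prime = 0.171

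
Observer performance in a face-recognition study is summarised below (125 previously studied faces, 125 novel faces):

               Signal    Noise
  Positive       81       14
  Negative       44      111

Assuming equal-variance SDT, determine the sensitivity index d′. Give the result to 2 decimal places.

H = 81/125 = 0.6480
FA = 14/125 = 0.1120
z(H) = z(0.6480) = 0.380
z(FA) = z(0.1120) = -1.216
d' = z(H) − z(FA) = 0.380 − (-1.216) = 1.596

d′ = 1.60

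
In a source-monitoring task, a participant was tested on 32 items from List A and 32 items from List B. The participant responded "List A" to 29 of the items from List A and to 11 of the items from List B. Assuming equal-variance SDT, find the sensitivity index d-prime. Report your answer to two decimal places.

H = 29/32 = 0.9062
FA = 11/32 = 0.3438
Φ⁻¹(0.9062) = 1.3177, Φ⁻¹(0.3438) = -0.4021
d' = z(H) − z(FA) = 1.3177 − (-0.4021) = 1.7198

d-prime = 1.72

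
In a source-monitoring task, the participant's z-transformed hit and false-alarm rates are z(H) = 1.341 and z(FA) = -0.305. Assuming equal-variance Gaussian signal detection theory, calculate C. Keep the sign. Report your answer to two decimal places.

c = −½·[z(H) + z(FA)] = −½·(1.341 + (-0.305)) = -0.518
c < 0: the participant has a liberal response bias.

C = -0.52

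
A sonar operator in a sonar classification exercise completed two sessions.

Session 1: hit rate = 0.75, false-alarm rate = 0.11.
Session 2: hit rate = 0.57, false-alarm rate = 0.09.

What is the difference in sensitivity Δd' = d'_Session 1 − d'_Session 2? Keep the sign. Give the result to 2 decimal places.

Δd' = 0.38

Session 1: z(0.75) = 0.674, z(0.11) = -1.227, d' = 1.901
Session 2: z(0.57) = 0.176, z(0.09) = -1.341, d' = 1.517
Δd' = d'_Session 1 − d'_Session 2 = 1.901 − 1.517 = 0.384
Session 1 has the higher sensitivity.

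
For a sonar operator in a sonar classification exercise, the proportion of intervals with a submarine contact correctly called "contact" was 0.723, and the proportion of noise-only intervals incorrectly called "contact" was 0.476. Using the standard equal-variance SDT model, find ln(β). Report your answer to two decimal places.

ln β = -0.17

z(H) = 0.592
z(FA) = -0.060
ln β = −½·[z(H)² − z(FA)²] = −0.5 × (0.350 − 0.004) = -0.173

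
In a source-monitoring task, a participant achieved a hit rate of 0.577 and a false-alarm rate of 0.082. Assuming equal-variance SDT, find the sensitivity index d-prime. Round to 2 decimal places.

z(0.577) = 0.194, z(0.082) = -1.392
d' = z(H) − z(FA) = 0.194 − (-1.392) = 1.586

d-prime = 1.59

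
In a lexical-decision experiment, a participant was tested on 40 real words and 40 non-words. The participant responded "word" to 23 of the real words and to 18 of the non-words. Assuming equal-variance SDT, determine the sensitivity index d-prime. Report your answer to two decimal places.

d-prime = 0.31

H = 23/40 = 0.5750
FA = 18/40 = 0.4500
z(H) = z(0.5750) = 0.1891
z(FA) = z(0.4500) = -0.1257
d' = z(H) − z(FA) = 0.1891 − (-0.1257) = 0.3148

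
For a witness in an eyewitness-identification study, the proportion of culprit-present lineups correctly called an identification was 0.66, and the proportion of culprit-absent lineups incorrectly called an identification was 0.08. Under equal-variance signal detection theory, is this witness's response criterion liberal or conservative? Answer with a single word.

conservative

z(H) = 0.412, z(FA) = -1.405
c = −½·(z(H) + z(FA)) = 0.4965
c > 0 → conservative criterion (biased toward responding “no”).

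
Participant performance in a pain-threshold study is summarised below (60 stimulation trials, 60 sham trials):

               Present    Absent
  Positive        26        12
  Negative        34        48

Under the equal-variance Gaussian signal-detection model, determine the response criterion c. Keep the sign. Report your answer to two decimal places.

H = 26/60 = 0.4333
FA = 12/60 = 0.2000
z(0.4333) = -0.1680, z(0.2000) = -0.8416
c = −½·[z(H) + z(FA)] = −0.5 × (-0.1680 + (-0.8416)) = 0.5048
c > 0: the participant has a conservative response bias.

c = 0.50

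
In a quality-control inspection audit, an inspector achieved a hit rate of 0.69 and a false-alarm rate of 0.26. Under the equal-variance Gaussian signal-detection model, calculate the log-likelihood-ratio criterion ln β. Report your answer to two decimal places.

Φ⁻¹(H) = 0.496
Φ⁻¹(FA) = -0.643
ln β = −½·[z(H)² − z(FA)²] = −0.5 × (0.246 − 0.413) = 0.0835

ln β = 0.08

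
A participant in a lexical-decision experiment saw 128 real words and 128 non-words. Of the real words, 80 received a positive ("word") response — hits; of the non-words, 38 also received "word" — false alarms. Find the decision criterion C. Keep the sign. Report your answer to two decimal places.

H = 80/128 = 0.6250
FA = 38/128 = 0.2969
z(H) = z(0.6250) = 0.319
z(FA) = z(0.2969) = -0.533
c = −½·[z(H) + z(FA)] = −0.5 × (0.319 + (-0.533)) = 0.107

C = 0.11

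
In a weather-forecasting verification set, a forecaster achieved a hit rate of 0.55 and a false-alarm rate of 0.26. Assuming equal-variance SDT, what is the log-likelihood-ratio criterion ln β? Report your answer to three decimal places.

z(H) = 0.1257
z(FA) = -0.6433
ln β = −½·[z(H)² − z(FA)²] = −0.5 × (0.0158 − 0.4138) = 0.1990

ln β = 0.199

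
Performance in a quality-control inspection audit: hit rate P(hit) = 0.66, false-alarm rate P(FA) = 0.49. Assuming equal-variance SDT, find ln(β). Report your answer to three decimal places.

z(H) = z(0.66) = 0.4125
z(FA) = z(0.49) = -0.0251
ln β = −½·[z(H)² − z(FA)²] = −0.5 × (0.1702 − 0.0006) = -0.0848

ln β = -0.085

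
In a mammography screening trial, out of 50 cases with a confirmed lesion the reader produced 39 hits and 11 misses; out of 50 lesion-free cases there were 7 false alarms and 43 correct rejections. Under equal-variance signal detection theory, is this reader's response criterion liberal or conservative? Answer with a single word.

conservative

z(H) = 0.772, z(FA) = -1.080
c = −½·(z(H) + z(FA)) = 0.154
c > 0 → conservative criterion (biased toward responding “no”).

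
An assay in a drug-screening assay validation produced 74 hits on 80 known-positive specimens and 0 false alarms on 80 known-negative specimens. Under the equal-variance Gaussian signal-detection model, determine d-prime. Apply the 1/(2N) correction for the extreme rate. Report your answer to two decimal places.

d-prime = 3.94

The false-alarm rate is 0/80 = 0, so apply the 1/(2N) correction: FA → 1/(2·80) = 0.00625.
z(H) = z(0.92500) = 1.440
z(FA) = z(0.00625) = -2.498
d' = 1.440 − (-2.498) = 3.938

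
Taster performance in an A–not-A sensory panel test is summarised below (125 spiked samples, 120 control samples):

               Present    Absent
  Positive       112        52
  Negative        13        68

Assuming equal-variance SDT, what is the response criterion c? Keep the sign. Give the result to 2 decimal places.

H = 112/125 = 0.8960
FA = 52/120 = 0.4333
z(H) = 1.259
z(FA) = -0.168
c = −½·[z(H) + z(FA)] = −0.5 × (1.259 + (-0.168)) = -0.5455

c = -0.55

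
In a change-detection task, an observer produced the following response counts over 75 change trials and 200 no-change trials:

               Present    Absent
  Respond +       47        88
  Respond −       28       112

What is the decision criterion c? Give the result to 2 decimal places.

c = -0.09

H = 47/75 = 0.6267
FA = 88/200 = 0.4400
Φ⁻¹(0.6267) = 0.323, Φ⁻¹(0.4400) = -0.151
c = −½·[z(H) + z(FA)] = −0.5 × (0.323 + (-0.151)) = -0.086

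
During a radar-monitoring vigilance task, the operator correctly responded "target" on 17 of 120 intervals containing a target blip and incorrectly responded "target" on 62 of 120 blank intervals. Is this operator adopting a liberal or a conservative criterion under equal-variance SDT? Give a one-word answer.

z(H) = -1.073, z(FA) = 0.042
c = −½·(z(H) + z(FA)) = 0.5155
c > 0 → conservative criterion (biased toward responding “no”).

conservative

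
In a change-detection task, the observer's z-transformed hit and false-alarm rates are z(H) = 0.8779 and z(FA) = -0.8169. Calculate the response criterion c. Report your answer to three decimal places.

c = -0.031

c = −½·[z(H) + z(FA)] = −½·(0.8779 + (-0.8169)) = -0.0305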